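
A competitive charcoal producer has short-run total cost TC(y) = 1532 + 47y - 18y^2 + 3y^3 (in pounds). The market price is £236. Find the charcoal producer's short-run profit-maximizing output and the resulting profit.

AVC = 47 - 18y + 3y^2; min AVC = £20 at y = 3. Since P = £236 ≥ min AVC, the firm produces.
MC = 47 - 36y + 9y^2. Setting P = MC and taking the root on the rising branch gives y* = 7.
TR = 236·7 = 1652. TC = 1532 + 476 = 2008. Profit = 1652 − 2008 = -£356.
That loss of £356 beats the £1532 the firm would lose by shutting down; producing recovers £1176 of fixed cost.

Profit = -£356 at y = 7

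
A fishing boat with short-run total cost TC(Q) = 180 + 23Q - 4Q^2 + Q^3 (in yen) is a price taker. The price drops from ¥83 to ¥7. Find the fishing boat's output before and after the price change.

MC = 23 - 8Q + 3Q^2; the shutdown threshold is min AVC = ¥19 (at Q = 2).
With P = ¥83 above the shutdown price, P = MC gives Q = 6.
At P = ¥7 < min AVC = ¥19, price no longer covers variable cost at any output, so the firm shuts down: Q = 0.

Output falls from 6 to 0 (the firm shuts down)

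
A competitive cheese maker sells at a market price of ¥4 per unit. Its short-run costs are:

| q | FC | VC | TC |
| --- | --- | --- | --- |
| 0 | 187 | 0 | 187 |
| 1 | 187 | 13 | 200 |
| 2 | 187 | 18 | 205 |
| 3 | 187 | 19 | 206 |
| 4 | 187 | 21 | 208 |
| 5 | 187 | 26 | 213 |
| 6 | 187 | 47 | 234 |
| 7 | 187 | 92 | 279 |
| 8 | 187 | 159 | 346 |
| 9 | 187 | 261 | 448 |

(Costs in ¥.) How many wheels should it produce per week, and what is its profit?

Profit at each row (π = 4q − TC): q=0: -187; q=1: -196; q=2: -197; q=3: -194; q=4: -192; q=5: -193; q=6: -210; q=7: -251; q=8: -314; q=9: -412.
Profit is highest at q = 0. Equivalently, the lowest AVC in the table is 26/5 ≈ ¥5.20 at q = 5, and P = ¥4 falls below it — price never covers variable cost, so the firm shuts down and loses only its fixed cost.

q = 0 (shut down); profit = -¥187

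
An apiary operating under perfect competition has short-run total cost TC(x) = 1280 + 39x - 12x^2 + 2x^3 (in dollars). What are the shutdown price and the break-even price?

Shutdown price = $21; break-even price = $231

Shutdown price = min AVC. AVC = 39 - 12x + 2x^2, with vertex at x = 3 and minimum $21.
ATC = 1280/x + 39 - 12x + 2x^2. Setting dATC/dx = −1280/x^2 − 12 + 4x = 0 gives x = 8 (since 4·8^3 − 12·8^2 = 1280).
min ATC = 1280/8 + 39 − 12·8 + 2·8^2 = $231. That is the break-even price.
Between these two prices the firm operates at a loss; above $231 it earns a profit.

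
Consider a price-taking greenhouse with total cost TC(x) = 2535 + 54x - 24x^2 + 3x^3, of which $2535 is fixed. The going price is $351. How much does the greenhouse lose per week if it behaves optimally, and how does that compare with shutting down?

Profit = -$105 at x = 9

AVC = 54 - 24x + 3x^2; min AVC = $6 at x = 4. Since P = $351 ≥ min AVC, the firm produces.
MC = 54 - 48x + 9x^2. Setting P = MC and taking the root on the rising branch gives x* = 9.
TR = 351·9 = 3159. TC = 2535 + 729 = 3264. Profit = 3159 − 3264 = -$105.
That loss of $105 beats the $2535 the firm would lose by shutting down; producing recovers $2430 of fixed cost.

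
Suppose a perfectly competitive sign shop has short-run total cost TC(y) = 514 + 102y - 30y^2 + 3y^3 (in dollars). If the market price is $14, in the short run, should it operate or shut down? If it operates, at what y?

Variable cost is VC = 102y - 30y^2 + 3y^3, so AVC = VC/y = 102 - 30y + 3y^2 and MC = dTC/dy = 102 - 60y + 9y^2.
The AVC parabola has its vertex at y = 30/6 = 5, where AVC = 102 - 30·5 + 3·5^2 = $27.
With P < min AVC ($14 < $27), every unit sold adds to the loss.
Shutting down limits the loss to fixed cost, $514.

Shut down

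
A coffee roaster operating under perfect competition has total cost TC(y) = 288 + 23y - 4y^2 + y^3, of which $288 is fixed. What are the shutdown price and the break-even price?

Shutdown price = $19; break-even price = $83

Shutdown price = min AVC. AVC = 23 - 4y + y^2, with vertex at y = 2 and minimum $19.
ATC = 288/y + 23 - 4y + y^2. Setting dATC/dy = −288/y^2 − 4 + 2y = 0 gives y = 6 (since 2·6^3 − 4·6^2 = 288).
min ATC = 288/6 + 23 − 4·6 + 6^2 = $83. That is the break-even price.
Between these two prices the firm operates at a loss; above $83 it earns a profit.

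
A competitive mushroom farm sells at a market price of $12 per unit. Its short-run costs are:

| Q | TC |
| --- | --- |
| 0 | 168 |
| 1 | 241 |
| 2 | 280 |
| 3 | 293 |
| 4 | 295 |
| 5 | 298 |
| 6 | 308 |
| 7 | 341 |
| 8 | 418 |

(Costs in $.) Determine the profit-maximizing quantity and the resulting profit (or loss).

Q = 0 (shut down); profit = -$168

Compute π = P·Q − TC at each output: Q=0: -168; Q=1: -229; Q=2: -256; Q=3: -257; Q=4: -247; Q=5: -238; Q=6: -236; Q=7: -257; Q=8: -322.
Profit is highest at Q = 0. Equivalently, the lowest AVC in the table is 140/6 ≈ $23.33 at Q = 6, and P = $12 falls below it — price never covers variable cost, so the firm shuts down and loses only its fixed cost.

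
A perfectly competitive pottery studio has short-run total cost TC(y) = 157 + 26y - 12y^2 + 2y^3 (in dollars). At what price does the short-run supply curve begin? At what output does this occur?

$8 per unit, at y = 3

The shutdown price is the minimum of AVC. VC = 26y - 12y^2 + 2y^3, so AVC = 26 - 12y + 2y^2.
dAVC/dy = -12 + 4y = 0 gives y = 3. min AVC = 26 - 12·3 + 2·3^2 = 8.
The firm shuts down for any P below $8.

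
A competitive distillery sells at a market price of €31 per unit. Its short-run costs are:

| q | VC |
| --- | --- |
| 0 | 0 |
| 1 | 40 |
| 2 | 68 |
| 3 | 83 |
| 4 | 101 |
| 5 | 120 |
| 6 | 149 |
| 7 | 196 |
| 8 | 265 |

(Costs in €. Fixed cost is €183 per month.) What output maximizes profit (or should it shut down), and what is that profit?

q = 6; profit = -€146

Profit at each row (π = 31q − TC): q=0: -183; q=1: -192; q=2: -189; q=3: -173; q=4: -160; q=5: -148; q=6: -146; q=7: -162; q=8: -200.
Profit is maximized at q = 6. AVC there is 149/6 = €24.83 ≤ P, so producing beats shutting down (which would give -€183).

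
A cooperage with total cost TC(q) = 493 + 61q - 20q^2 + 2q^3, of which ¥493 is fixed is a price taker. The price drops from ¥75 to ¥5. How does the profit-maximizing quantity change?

Output falls from 7 to 0 (the firm shuts down)

AVC = 61 - 20q + 2q^2, minimized at q = 5 where min AVC = ¥11. MC = 61 - 40q + 6q^2.
At P = ¥75 ≥ min AVC, set P = MC on the rising branch: q = 7.
At P = ¥5 < min AVC = ¥11, price no longer covers variable cost at any output, so the firm shuts down: q = 0.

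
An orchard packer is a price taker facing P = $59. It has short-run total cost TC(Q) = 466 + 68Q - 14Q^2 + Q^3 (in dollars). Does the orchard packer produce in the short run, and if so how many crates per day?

Produce at Q = 9

From TC, MC = TC'(Q) = 68 - 28Q + 3Q^2 and AVC = VC/Q = 68 - 14Q + Q^2.
AVC is minimized where dAVC/dQ = -14 + 2Q = 0, at Q = 7; min AVC = 68 - 14·7 + 7^2 = $19.
P = $59 exceeds min AVC = $19, so the firm stays open.
Set P = MC: 59 = 68 - 28Q + 3Q^2 → 9 - 28Q + 3Q^2 = 0. The roots are Q = 1/3 and Q = 9; the profit-maximizing output is on the rising part of MC, so Q* = 9.
Check: AVC at Q = 9 is $23 ≤ P, so revenue covers variable cost.
Profit = P·Q − TC = 59·9 − 673 = -$142, a loss, but smaller than the $466 fixed cost the firm would lose by shutting down.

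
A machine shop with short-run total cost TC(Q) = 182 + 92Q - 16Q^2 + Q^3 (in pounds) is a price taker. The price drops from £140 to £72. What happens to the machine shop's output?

Output falls from 12 to 10

AVC = 92 - 16Q + Q^2, minimized at Q = 8 where min AVC = £28. MC = 92 - 32Q + 3Q^2.
At P = £140 ≥ min AVC, set P = MC on the rising branch: Q = 12.
At P = £72 ≥ min AVC, set P = MC: Q = 10. The firm stays open but cuts output.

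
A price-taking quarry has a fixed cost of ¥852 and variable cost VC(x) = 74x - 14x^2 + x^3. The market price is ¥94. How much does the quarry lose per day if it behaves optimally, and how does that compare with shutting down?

AVC = 74 - 14x + x^2; min AVC = ¥25 at x = 7. Since P = ¥94 ≥ min AVC, the firm produces.
With MC = 74 - 28x + 3x^2, P = MC on the upward-sloping part at x* = 10.
TR = 94·10 = 940. TC = 852 + 340 = 1192. Profit = 940 − 1192 = -¥252.
Shutting down would mean losing the fixed cost of ¥852, so operating at a loss of ¥252 is better by ¥600.

Profit = -¥252 at x = 10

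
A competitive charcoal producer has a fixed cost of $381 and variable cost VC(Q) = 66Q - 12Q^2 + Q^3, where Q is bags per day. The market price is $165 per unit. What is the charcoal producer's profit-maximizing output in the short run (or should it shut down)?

Variable cost is VC = 66Q - 12Q^2 + Q^3, so AVC = VC/Q = 66 - 12Q + Q^2 and MC = dTC/dQ = 66 - 24Q + 3Q^2.
AVC hits its minimum where MC = AVC, at Q = 6, giving min AVC = 66 - 12·6 + 6^2 = $30.
Because $165 ≥ $30, revenue can cover variable cost; the firm operates.
Set P = MC: 165 = 66 - 24Q + 3Q^2 → -99 - 24Q + 3Q^2 = 0. The roots are Q = -3 and Q = 11; the profit-maximizing output is on the rising part of MC, so Q* = 11.
Check: AVC at Q = 11 is $55 ≤ P, so revenue covers variable cost.
Profit = P·Q − TC = 165·11 − 986 = $829.

Produce at Q = 11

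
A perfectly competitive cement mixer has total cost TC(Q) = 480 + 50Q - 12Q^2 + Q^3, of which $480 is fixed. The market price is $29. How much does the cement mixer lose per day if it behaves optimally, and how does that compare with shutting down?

AVC = 50 - 12Q + Q^2 has its minimum $14 at Q = 6; price $29 clears that bar, so the firm operates.
MC = 50 - 24Q + 3Q^2. Setting P = MC and taking the root on the rising branch gives Q* = 7.
TR = 29·7 = 203. TC = 480 + 105 = 585. Profit = 203 − 585 = -$382.
By producing, the firm covers all variable cost plus $98 of fixed cost; shutting down would lose the full $480.

Profit = -$382 at Q = 7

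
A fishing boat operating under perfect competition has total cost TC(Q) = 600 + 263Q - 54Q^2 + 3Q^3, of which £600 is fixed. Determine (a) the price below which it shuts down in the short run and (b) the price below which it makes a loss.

Shutdown price = £20; break-even price = £83

AVC = 263 - 54Q + 3Q^2; minimized at Q = 9, giving min AVC = £20. That is the shutdown price.
ATC = 600/Q + 263 - 54Q + 3Q^2. Setting dATC/dQ = −600/Q^2 − 54 + 6Q = 0 gives Q = 10 (since 6·10^3 − 54·10^2 = 600).
min ATC = 600/10 + 263 − 54·10 + 3·10^2 = £83. That is the break-even price.
For £20 ≤ P < £83 the firm produces at a loss; below £20 it shuts down.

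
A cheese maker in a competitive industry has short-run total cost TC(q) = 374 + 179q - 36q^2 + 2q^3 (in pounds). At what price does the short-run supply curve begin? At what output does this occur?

£17 per unit, at q = 9

Short-run supply begins at min AVC. From VC = 179q - 36q^2 + 2q^3, AVC = 179 - 36q + 2q^2.
dAVC/dq = -36 + 4q = 0 gives q = 9. min AVC = 179 - 36·9 + 2·9^2 = 17.
The firm shuts down for any P below £17.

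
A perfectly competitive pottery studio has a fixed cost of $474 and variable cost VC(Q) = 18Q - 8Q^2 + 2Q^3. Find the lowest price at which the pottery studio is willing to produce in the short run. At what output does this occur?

Short-run supply begins at min AVC. From VC = 18Q - 8Q^2 + 2Q^3, AVC = 18 - 8Q + 2Q^2.
dAVC/dQ = -8 + 4Q = 0 gives Q = 2. min AVC = 18 - 8·2 + 2·2^2 = 10.
So the shutdown price is $10.

$10 per unit, at Q = 2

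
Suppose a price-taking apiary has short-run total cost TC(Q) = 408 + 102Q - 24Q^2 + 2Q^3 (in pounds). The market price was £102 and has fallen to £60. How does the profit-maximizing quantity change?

AVC = 102 - 24Q + 2Q^2, minimized at Q = 6 where min AVC = £30. MC = 102 - 48Q + 6Q^2.
With P = £102 above the shutdown price, P = MC gives Q = 8.
At P = £60 ≥ min AVC, set P = MC: Q = 7. The firm stays open but cuts output.

Output falls from 8 to 7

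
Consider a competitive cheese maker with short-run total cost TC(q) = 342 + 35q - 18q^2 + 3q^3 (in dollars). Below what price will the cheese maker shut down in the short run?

$8 per unit

Short-run supply begins at min AVC. From VC = 35q - 18q^2 + 3q^3, AVC = 35 - 18q + 3q^2.
At the minimum of AVC, MC = AVC. MC = 35 - 36q + 9q^2; setting MC = AVC gives 6q^2 - 18q = 0, so q = 3. min AVC = 8.
So the shutdown price is $8.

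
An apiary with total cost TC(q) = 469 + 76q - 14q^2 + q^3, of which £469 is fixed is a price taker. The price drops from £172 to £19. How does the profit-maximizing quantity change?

Output falls from 12 to 0 (the firm shuts down)

MC = 76 - 28q + 3q^2; the shutdown threshold is min AVC = £27 (at q = 7).
With P = £172 above the shutdown price, P = MC gives q = 12.
At P = £19 < min AVC = £27, price no longer covers variable cost at any output, so the firm shuts down: q = 0.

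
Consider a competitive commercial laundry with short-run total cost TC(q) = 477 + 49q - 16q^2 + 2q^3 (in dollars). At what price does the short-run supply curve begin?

$17 per unit

The shutdown price is the minimum of AVC. VC = 49q - 16q^2 + 2q^3, so AVC = 49 - 16q + 2q^2.
At the minimum of AVC, MC = AVC. MC = 49 - 32q + 6q^2; setting MC = AVC gives 4q^2 - 16q = 0, so q = 4. min AVC = 17.
So the shutdown price is $17.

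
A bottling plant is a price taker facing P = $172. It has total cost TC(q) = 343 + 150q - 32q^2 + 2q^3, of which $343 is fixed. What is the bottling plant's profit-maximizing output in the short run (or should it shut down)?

Produce at q = 11

From TC, MC = TC'(q) = 150 - 64q + 6q^2 and AVC = VC/q = 150 - 32q + 2q^2.
AVC hits its minimum where MC = AVC, at q = 8, giving min AVC = 150 - 32·8 + 2·8^2 = $22.
Because $172 ≥ $22, revenue can cover variable cost; the firm operates.
Solving P = MC: -22 - 64q + 6q^2 = 0 ⇒ q = -1/3 or 11. On the upward-sloping branch, q* = 11.
Check: AVC at q = 11 is $40 ≤ P, so revenue covers variable cost.
Profit = P·q − TC = 172·11 − 783 = $1109.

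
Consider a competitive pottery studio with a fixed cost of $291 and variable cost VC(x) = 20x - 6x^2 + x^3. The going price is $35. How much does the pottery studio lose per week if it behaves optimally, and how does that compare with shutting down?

Profit = -$191 at x = 5

AVC = 20 - 6x + x^2; min AVC = $11 at x = 3. Since P = $35 ≥ min AVC, the firm produces.
MC = 20 - 12x + 3x^2. Setting P = MC and taking the root on the rising branch gives x* = 5.
TR = 35·5 = 175. TC = 291 + 75 = 366. Profit = 175 − 366 = -$191.
That loss of $191 beats the $291 the firm would lose by shutting down; producing recovers $100 of fixed cost.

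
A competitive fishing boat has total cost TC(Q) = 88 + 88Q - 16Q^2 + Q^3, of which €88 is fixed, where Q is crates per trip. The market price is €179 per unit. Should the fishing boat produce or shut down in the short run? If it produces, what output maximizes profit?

Produce at Q = 13

Strip out fixed cost: VC = 88Q - 16Q^2 + Q^3. Then AVC = 88 - 16Q + Q^2 and MC = 88 - 32Q + 3Q^2.
The AVC parabola has its vertex at Q = 16/2 = 8, where AVC = 88 - 16·8 + 8^2 = €24.
Since P = €179 ≥ min AVC = €24, price covers variable cost and the firm should produce.
P = MC gives -91 - 32Q + 3Q^2 = 0, with roots -7/3 and 13. Take the larger (rising MC): Q* = 13.
Check: AVC at Q = 13 is €49 ≤ P, so revenue covers variable cost.
Profit = P·Q − TC = 179·13 − 725 = €1602.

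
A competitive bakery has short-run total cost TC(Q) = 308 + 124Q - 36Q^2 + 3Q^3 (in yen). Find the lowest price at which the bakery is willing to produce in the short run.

The firm shuts down when price falls below the minimum of average variable cost. AVC = VC/Q = 124 - 36Q + 3Q^2.
At the minimum of AVC, MC = AVC. MC = 124 - 72Q + 9Q^2; setting MC = AVC gives 6Q^2 - 36Q = 0, so Q = 6. min AVC = 16.
For P < ¥16 the firm produces nothing.

¥16 per unit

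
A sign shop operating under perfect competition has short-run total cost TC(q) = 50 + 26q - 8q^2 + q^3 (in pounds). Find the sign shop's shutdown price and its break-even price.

Shutdown price = min AVC. AVC = 26 - 8q + q^2, with vertex at q = 4 and minimum £10.
ATC = 50/q + 26 - 8q + q^2. Setting dATC/dq = −50/q^2 − 8 + 2q = 0 gives q = 5 (since 2·5^3 − 8·5^2 = 50).
min ATC = 50/5 + 26 − 8·5 + 5^2 = £21. That is the break-even price.
Between these two prices the firm operates at a loss; above £21 it earns a profit.

Shutdown price = £10; break-even price = £21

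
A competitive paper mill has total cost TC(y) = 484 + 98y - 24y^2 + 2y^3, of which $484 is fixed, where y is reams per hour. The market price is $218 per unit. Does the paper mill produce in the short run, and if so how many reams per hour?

From TC, MC = TC'(y) = 98 - 48y + 6y^2 and AVC = VC/y = 98 - 24y + 2y^2.
AVC hits its minimum where MC = AVC, at y = 6, giving min AVC = 98 - 24·6 + 2·6^2 = $26.
Since P = $218 ≥ min AVC = $26, price covers variable cost and the firm should produce.
Solving P = MC: -120 - 48y + 6y^2 = 0 ⇒ y = -2 or 10. On the upward-sloping branch, y* = 10.
Check: AVC at y = 10 is $58 ≤ P, so revenue covers variable cost.
Profit = P·y − TC = 218·10 − 1064 = $1116.

Produce at y = 10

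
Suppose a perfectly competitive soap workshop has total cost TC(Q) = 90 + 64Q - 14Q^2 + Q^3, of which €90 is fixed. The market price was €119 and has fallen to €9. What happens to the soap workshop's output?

Output falls from 11 to 0 (the firm shuts down)

MC = 64 - 28Q + 3Q^2; the shutdown threshold is min AVC = €15 (at Q = 7).
With P = €119 above the shutdown price, P = MC gives Q = 11.
At P = €9 < min AVC = €15, price no longer covers variable cost at any output, so the firm shuts down: Q = 0.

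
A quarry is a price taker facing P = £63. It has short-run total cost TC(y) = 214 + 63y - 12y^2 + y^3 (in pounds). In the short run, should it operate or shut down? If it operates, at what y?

Produce at y = 8

From TC, MC = TC'(y) = 63 - 24y + 3y^2 and AVC = VC/y = 63 - 12y + y^2.
The AVC parabola has its vertex at y = 12/2 = 6, where AVC = 63 - 12·6 + 6^2 = £27.
Since P = £63 ≥ min AVC = £27, price covers variable cost and the firm should produce.
Solving P = MC: -24y + 3y^2 = 0 ⇒ y = 0 or 8. On the upward-sloping branch, y* = 8.
Check: AVC at y = 8 is £31 ≤ P, so revenue covers variable cost.
Profit = P·y − TC = 63·8 − 462 = £42.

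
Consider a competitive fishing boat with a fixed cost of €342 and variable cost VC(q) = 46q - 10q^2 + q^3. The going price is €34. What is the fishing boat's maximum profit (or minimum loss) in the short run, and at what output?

Profit = -€270 at q = 6

AVC = 46 - 10q + q^2; min AVC = €21 at q = 5. Since P = €34 ≥ min AVC, the firm produces.
With MC = 46 - 20q + 3q^2, P = MC on the upward-sloping part at q* = 6.
TR = 34·6 = 204. TC = 342 + 132 = 474. Profit = 204 − 474 = -€270.
By producing, the firm covers all variable cost plus €72 of fixed cost; shutting down would lose the full €342.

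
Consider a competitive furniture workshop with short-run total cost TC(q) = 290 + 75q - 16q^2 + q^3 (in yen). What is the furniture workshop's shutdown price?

Short-run supply begins at min AVC. From VC = 75q - 16q^2 + q^3, AVC = 75 - 16q + q^2.
dAVC/dq = -16 + 2q = 0 gives q = 8. min AVC = 75 - 16·8 + 8^2 = 11.
So the shutdown price is ¥11.

¥11 per unit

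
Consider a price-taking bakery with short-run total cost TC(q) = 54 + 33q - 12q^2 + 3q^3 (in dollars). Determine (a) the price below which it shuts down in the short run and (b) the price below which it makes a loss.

AVC = 33 - 12q + 3q^2; minimized at q = 2, giving min AVC = $21. That is the shutdown price.
ATC = 54/q + 33 - 12q + 3q^2. Setting dATC/dq = −54/q^2 − 12 + 6q = 0 gives q = 3 (since 6·3^3 − 12·3^2 = 54).
min ATC = 54/3 + 33 − 12·3 + 3·3^2 = $42. That is the break-even price.
Between these two prices the firm operates at a loss; above $42 it earns a profit.

Shutdown price = $21; break-even price = $42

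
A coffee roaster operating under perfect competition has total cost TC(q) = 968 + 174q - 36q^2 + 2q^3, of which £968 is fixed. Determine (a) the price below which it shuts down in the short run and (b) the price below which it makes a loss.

AVC = 174 - 36q + 2q^2; minimized at q = 9, giving min AVC = £12. That is the shutdown price.
ATC = 968/q + 174 - 36q + 2q^2. Setting dATC/dq = −968/q^2 − 36 + 4q = 0 gives q = 11 (since 4·11^3 − 36·11^2 = 968).
min ATC = 968/11 + 174 − 36·11 + 2·11^2 = £108. That is the break-even price.
For £12 ≤ P < £108 the firm produces at a loss; below £12 it shuts down.

Shutdown price = £12; break-even price = £108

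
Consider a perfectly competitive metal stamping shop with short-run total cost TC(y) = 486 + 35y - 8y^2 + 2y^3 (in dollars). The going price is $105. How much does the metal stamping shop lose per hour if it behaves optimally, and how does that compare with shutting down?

AVC = 35 - 8y + 2y^2; min AVC = $27 at y = 2. Since P = $105 ≥ min AVC, the firm produces.
With MC = 35 - 16y + 6y^2, P = MC on the upward-sloping part at y* = 5.
TR = 105·5 = 525. TC = 486 + 225 = 711. Profit = 525 − 711 = -$186.
That loss of $186 beats the $486 the firm would lose by shutting down; producing recovers $300 of fixed cost.

Profit = -$186 at y = 5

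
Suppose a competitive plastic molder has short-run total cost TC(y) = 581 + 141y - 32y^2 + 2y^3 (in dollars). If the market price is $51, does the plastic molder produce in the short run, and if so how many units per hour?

Produce at y = 9

From TC, MC = TC'(y) = 141 - 64y + 6y^2 and AVC = VC/y = 141 - 32y + 2y^2.
AVC hits its minimum where MC = AVC, at y = 8, giving min AVC = 141 - 32·8 + 2·8^2 = $13.
P = $51 exceeds min AVC = $13, so the firm stays open.
Set P = MC: 51 = 141 - 64y + 6y^2 → 90 - 64y + 6y^2 = 0. The roots are y = 5/3 and y = 9; the profit-maximizing output is on the rising part of MC, so y* = 9.
Check: AVC at y = 9 is $15 ≤ P, so revenue covers variable cost.
Profit = P·y − TC = 51·9 − 716 = -$257, a loss, but smaller than the $581 fixed cost the firm would lose by shutting down.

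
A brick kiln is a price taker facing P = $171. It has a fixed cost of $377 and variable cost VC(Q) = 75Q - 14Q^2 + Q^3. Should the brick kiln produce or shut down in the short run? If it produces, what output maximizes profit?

Strip out fixed cost: VC = 75Q - 14Q^2 + Q^3. Then AVC = 75 - 14Q + Q^2 and MC = 75 - 28Q + 3Q^2.
The AVC parabola has its vertex at Q = 14/2 = 7, where AVC = 75 - 14·7 + 7^2 = $26.
Because $171 ≥ $26, revenue can cover variable cost; the firm operates.
Set P = MC: 171 = 75 - 28Q + 3Q^2 → -96 - 28Q + 3Q^2 = 0. The roots are Q = -8/3 and Q = 12; the profit-maximizing output is on the rising part of MC, so Q* = 12.
Check: AVC at Q = 12 is $51 ≤ P, so revenue covers variable cost.
Profit = P·Q − TC = 171·12 − 989 = $1063.

Produce at Q = 12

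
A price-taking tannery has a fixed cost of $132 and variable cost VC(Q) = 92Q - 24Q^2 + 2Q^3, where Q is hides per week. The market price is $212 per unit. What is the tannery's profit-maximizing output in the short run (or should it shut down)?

Variable cost is VC = 92Q - 24Q^2 + 2Q^3, so AVC = VC/Q = 92 - 24Q + 2Q^2 and MC = dTC/dQ = 92 - 48Q + 6Q^2.
AVC hits its minimum where MC = AVC, at Q = 6, giving min AVC = 92 - 24·6 + 2·6^2 = $20.
Because $212 ≥ $20, revenue can cover variable cost; the firm operates.
P = MC gives -120 - 48Q + 6Q^2 = 0, with roots -2 and 10. Take the larger (rising MC): Q* = 10.
Check: AVC at Q = 10 is $52 ≤ P, so revenue covers variable cost.
Profit = P·Q − TC = 212·10 − 652 = $1468.

Produce at Q = 10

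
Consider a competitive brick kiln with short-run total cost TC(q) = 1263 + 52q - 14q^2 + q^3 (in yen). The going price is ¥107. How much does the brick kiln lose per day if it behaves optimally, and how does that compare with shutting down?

AVC = 52 - 14q + q^2; min AVC = ¥3 at q = 7. Since P = ¥107 ≥ min AVC, the firm produces.
MC = 52 - 28q + 3q^2. Setting P = MC and taking the root on the rising branch gives q* = 11.
TR = 107·11 = 1177. TC = 1263 + 209 = 1472. Profit = 1177 − 1472 = -¥295.
By producing, the firm covers all variable cost plus ¥968 of fixed cost; shutting down would lose the full ¥1263.

Profit = -¥295 at q = 11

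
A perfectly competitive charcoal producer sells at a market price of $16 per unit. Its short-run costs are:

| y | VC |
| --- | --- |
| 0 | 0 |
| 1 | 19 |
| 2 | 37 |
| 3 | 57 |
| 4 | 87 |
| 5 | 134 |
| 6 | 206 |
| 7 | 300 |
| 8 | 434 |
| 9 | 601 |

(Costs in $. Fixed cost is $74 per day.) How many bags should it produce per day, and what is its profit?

Compute π = P·y − TC at each output: y=0: -74; y=1: -77; y=2: -79; y=3: -83; y=4: -97; y=5: -128; y=6: -184; y=7: -262; y=8: -380; y=9: -531.
Profit is highest at y = 0. Equivalently, the lowest AVC in the table is 37/2 ≈ $18.50 at y = 2, and P = $16 falls below it — price never covers variable cost, so the firm shuts down and loses only its fixed cost.

y = 0 (shut down); profit = -$74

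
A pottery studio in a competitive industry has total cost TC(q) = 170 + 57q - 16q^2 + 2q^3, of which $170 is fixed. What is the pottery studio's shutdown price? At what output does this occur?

$25 per unit, at q = 4

Short-run supply begins at min AVC. From VC = 57q - 16q^2 + 2q^3, AVC = 57 - 16q + 2q^2.
dAVC/dq = -16 + 4q = 0 gives q = 4. min AVC = 57 - 16·4 + 2·4^2 = 25.
For P < $25 the firm produces nothing.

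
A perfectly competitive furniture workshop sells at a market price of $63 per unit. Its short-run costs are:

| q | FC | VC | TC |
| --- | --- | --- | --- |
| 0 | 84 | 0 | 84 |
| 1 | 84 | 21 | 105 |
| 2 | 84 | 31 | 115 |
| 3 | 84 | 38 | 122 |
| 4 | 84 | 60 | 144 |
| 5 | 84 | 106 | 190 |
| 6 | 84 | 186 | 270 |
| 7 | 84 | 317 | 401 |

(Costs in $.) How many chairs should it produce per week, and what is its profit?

Compute π = P·q − TC at each output: q=0: -84; q=1: -42; q=2: 11; q=3: 67; q=4: 108; q=5: 125; q=6: 108; q=7: 40.
Profit is maximized at q = 5. AVC there is 106/5 = $21.20 ≤ P, so producing beats shutting down (which would give -$84).

q = 5; profit = $125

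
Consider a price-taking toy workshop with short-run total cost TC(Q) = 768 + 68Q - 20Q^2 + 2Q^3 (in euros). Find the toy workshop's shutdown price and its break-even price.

Shutdown price = €18; break-even price = €132

AVC = 68 - 20Q + 2Q^2; minimized at Q = 5, giving min AVC = €18. That is the shutdown price.
ATC = 768/Q + 68 - 20Q + 2Q^2. Setting dATC/dQ = −768/Q^2 − 20 + 4Q = 0 gives Q = 8 (since 4·8^3 − 20·8^2 = 768).
min ATC = 768/8 + 68 − 20·8 + 2·8^2 = €132. That is the break-even price.
Between these two prices the firm operates at a loss; above €132 it earns a profit.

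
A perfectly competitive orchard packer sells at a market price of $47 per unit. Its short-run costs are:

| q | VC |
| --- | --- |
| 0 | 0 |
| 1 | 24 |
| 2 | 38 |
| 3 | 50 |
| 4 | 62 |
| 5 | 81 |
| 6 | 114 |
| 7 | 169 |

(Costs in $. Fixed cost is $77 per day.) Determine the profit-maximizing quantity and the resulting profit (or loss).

q = 6; profit = $91

Tabulate TR − TC: q=0: -77; q=1: -54; q=2: -21; q=3: 14; q=4: 49; q=5: 77; q=6: 91; q=7: 83.
Profit is maximized at q = 6. AVC there is 114/6 = $19 ≤ P, so producing beats shutting down (which would give -$77).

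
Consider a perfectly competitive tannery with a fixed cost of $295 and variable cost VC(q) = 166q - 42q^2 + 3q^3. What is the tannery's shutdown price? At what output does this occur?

Short-run supply begins at min AVC. From VC = 166q - 42q^2 + 3q^3, AVC = 166 - 42q + 3q^2.
dAVC/dq = -42 + 6q = 0 gives q = 7. min AVC = 166 - 42·7 + 3·7^2 = 19.
The firm shuts down for any P below $19.

$19 per unit, at q = 7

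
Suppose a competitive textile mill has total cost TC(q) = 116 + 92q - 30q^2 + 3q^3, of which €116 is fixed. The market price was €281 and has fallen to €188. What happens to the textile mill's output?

Output falls from 9 to 8

AVC = 92 - 30q + 3q^2, minimized at q = 5 where min AVC = €17. MC = 92 - 60q + 9q^2.
With P = €281 above the shutdown price, P = MC gives q = 9.
At P = €188 ≥ min AVC, set P = MC: q = 8. The firm stays open but cuts output.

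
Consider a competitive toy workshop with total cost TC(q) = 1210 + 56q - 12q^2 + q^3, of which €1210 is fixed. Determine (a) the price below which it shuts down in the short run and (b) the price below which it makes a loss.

Shutdown price = min AVC. AVC = 56 - 12q + q^2, with vertex at q = 6 and minimum €20.
ATC = 1210/q + 56 - 12q + q^2. Setting dATC/dq = −1210/q^2 − 12 + 2q = 0 gives q = 11 (since 2·11^3 − 12·11^2 = 1210).
min ATC = 1210/11 + 56 − 12·11 + 11^2 = €155. That is the break-even price.
Between these two prices the firm operates at a loss; above €155 it earns a profit.

Shutdown price = €20; break-even price = €155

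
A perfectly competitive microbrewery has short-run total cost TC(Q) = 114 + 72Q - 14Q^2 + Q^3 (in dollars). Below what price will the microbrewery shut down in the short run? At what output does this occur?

Short-run supply begins at min AVC. From VC = 72Q - 14Q^2 + Q^3, AVC = 72 - 14Q + Q^2.
dAVC/dQ = -14 + 2Q = 0 gives Q = 7. min AVC = 72 - 14·7 + 7^2 = 23.
For P < $23 the firm produces nothing.

$23 per unit, at Q = 7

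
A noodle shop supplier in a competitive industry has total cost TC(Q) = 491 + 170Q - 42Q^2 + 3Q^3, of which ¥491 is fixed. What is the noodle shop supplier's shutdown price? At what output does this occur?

¥23 per unit, at Q = 7

The shutdown price is the minimum of AVC. VC = 170Q - 42Q^2 + 3Q^3, so AVC = 170 - 42Q + 3Q^2.
dAVC/dQ = -42 + 6Q = 0 gives Q = 7. min AVC = 170 - 42·7 + 3·7^2 = 23.
For P < ¥23 the firm produces nothing.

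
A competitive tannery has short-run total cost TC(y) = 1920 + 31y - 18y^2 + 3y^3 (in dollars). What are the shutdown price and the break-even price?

Shutdown price = $4; break-even price = $319

Shutdown price = min AVC. AVC = 31 - 18y + 3y^2, with vertex at y = 3 and minimum $4.
ATC = 1920/y + 31 - 18y + 3y^2. Setting dATC/dy = −1920/y^2 − 18 + 6y = 0 gives y = 8 (since 6·8^3 − 18·8^2 = 1920).
min ATC = 1920/8 + 31 − 18·8 + 3·8^2 = $319. That is the break-even price.
Between these two prices the firm operates at a loss; above $319 it earns a profit.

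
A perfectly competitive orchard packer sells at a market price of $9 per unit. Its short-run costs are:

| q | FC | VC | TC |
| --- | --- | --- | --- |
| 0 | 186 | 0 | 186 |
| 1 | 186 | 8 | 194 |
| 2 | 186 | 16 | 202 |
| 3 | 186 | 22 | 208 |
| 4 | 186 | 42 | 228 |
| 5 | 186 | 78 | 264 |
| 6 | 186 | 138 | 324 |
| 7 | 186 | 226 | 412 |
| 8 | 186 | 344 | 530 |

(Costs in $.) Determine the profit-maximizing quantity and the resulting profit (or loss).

q = 3; profit = -$181

Compute π = P·q − TC at each output: q=0: -186; q=1: -185; q=2: -184; q=3: -181; q=4: -192; q=5: -219; q=6: -270; q=7: -349; q=8: -458.
Profit is maximized at q = 3. AVC there is 22/3 = $7.33 ≤ P, so producing beats shutting down (which would give -$186).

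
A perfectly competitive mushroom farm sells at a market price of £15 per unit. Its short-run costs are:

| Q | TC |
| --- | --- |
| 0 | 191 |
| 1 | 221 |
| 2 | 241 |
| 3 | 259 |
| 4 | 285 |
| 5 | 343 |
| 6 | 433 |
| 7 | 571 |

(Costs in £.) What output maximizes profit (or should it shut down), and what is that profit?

Q = 0 (shut down); profit = -£191

Tabulate TR − TC: Q=0: -191; Q=1: -206; Q=2: -211; Q=3: -214; Q=4: -225; Q=5: -268; Q=6: -343; Q=7: -466.
Profit is highest at Q = 0. Equivalently, the lowest AVC in the table is 68/3 ≈ £22.67 at Q = 3, and P = £15 falls below it — price never covers variable cost, so the firm shuts down and loses only its fixed cost.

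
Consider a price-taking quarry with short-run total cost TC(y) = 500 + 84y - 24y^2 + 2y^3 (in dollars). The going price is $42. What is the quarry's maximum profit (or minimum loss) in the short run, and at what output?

AVC = 84 - 24y + 2y^2 has its minimum $12 at y = 6; price $42 clears that bar, so the firm operates.
With MC = 84 - 48y + 6y^2, P = MC on the upward-sloping part at y* = 7.
TR = 42·7 = 294. TC = 500 + 98 = 598. Profit = 294 − 598 = -$304.
That loss of $304 beats the $500 the firm would lose by shutting down; producing recovers $196 of fixed cost.

Profit = -$304 at y = 7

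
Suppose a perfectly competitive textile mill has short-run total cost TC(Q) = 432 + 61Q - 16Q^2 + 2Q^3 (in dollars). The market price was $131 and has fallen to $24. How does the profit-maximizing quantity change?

Output falls from 7 to 0 (the firm shuts down)

AVC = 61 - 16Q + 2Q^2, minimized at Q = 4 where min AVC = $29. MC = 61 - 32Q + 6Q^2.
With P = $131 above the shutdown price, P = MC gives Q = 7.
At P = $24 < min AVC = $29, price no longer covers variable cost at any output, so the firm shuts down: Q = 0.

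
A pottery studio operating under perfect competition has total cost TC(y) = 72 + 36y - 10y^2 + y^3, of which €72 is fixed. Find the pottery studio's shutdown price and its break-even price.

AVC = 36 - 10y + y^2; minimized at y = 5, giving min AVC = €11. That is the shutdown price.
ATC = 72/y + 36 - 10y + y^2. Setting dATC/dy = −72/y^2 − 10 + 2y = 0 gives y = 6 (since 2·6^3 − 10·6^2 = 72).
min ATC = 72/6 + 36 − 10·6 + 6^2 = €24. That is the break-even price.
Between these two prices the firm operates at a loss; above €24 it earns a profit.

Shutdown price = €11; break-even price = €24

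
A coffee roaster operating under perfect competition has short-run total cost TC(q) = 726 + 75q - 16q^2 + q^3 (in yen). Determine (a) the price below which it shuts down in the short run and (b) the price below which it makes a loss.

Shutdown price = min AVC. AVC = 75 - 16q + q^2, with vertex at q = 8 and minimum ¥11.
ATC = 726/q + 75 - 16q + q^2. Setting dATC/dq = −726/q^2 − 16 + 2q = 0 gives q = 11 (since 2·11^3 − 16·11^2 = 726).
min ATC = 726/11 + 75 − 16·11 + 11^2 = ¥86. That is the break-even price.
For ¥11 ≤ P < ¥86 the firm produces at a loss; below ¥11 it shuts down.

Shutdown price = ¥11; break-even price = ¥86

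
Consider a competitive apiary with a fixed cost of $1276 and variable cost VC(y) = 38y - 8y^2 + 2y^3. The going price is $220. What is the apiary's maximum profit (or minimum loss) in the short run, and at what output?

Profit = -$296 at y = 7

AVC = 38 - 8y + 2y^2 has its minimum $30 at y = 2; price $220 clears that bar, so the firm operates.
MC = 38 - 16y + 6y^2. Setting P = MC and taking the root on the rising branch gives y* = 7.
TR = 220·7 = 1540. TC = 1276 + 560 = 1836. Profit = 1540 − 1836 = -$296.
That loss of $296 beats the $1276 the firm would lose by shutting down; producing recovers $980 of fixed cost.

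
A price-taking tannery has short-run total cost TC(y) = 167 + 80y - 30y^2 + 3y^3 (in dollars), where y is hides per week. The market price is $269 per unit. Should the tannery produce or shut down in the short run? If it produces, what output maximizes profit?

Produce at y = 9

Strip out fixed cost: VC = 80y - 30y^2 + 3y^3. Then AVC = 80 - 30y + 3y^2 and MC = 80 - 60y + 9y^2.
AVC is minimized where dAVC/dy = -30 + 6y = 0, at y = 5; min AVC = 80 - 30·5 + 3·5^2 = $5.
P = $269 exceeds min AVC = $5, so the firm stays open.
P = MC gives -189 - 60y + 9y^2 = 0, with roots -7/3 and 9. Take the larger (rising MC): y* = 9.
Check: AVC at y = 9 is $53 ≤ P, so revenue covers variable cost.
Profit = P·y − TC = 269·9 − 644 = $1777.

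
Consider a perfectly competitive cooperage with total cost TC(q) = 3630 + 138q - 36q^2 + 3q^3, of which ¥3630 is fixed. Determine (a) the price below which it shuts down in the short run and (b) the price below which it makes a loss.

Shutdown price = ¥30; break-even price = ¥435

AVC = 138 - 36q + 3q^2; minimized at q = 6, giving min AVC = ¥30. That is the shutdown price.
ATC = 3630/q + 138 - 36q + 3q^2. Setting dATC/dq = −3630/q^2 − 36 + 6q = 0 gives q = 11 (since 6·11^3 − 36·11^2 = 3630).
min ATC = 3630/11 + 138 − 36·11 + 3·11^2 = ¥435. That is the break-even price.
For ¥30 ≤ P < ¥435 the firm produces at a loss; below ¥30 it shuts down.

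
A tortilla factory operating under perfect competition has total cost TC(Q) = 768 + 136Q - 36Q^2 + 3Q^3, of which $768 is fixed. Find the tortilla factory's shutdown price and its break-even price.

AVC = 136 - 36Q + 3Q^2; minimized at Q = 6, giving min AVC = $28. That is the shutdown price.
ATC = 768/Q + 136 - 36Q + 3Q^2. Setting dATC/dQ = −768/Q^2 − 36 + 6Q = 0 gives Q = 8 (since 6·8^3 − 36·8^2 = 768).
min ATC = 768/8 + 136 − 36·8 + 3·8^2 = $136. That is the break-even price.
For $28 ≤ P < $136 the firm produces at a loss; below $28 it shuts down.

Shutdown price = $28; break-even price = $136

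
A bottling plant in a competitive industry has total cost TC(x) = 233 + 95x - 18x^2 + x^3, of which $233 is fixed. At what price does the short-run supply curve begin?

Short-run supply begins at min AVC. From VC = 95x - 18x^2 + x^3, AVC = 95 - 18x + x^2.
At the minimum of AVC, MC = AVC. MC = 95 - 36x + 3x^2; setting MC = AVC gives 2x^2 - 18x = 0, so x = 9. min AVC = 14.
For P < $14 the firm produces nothing.

$14 per unit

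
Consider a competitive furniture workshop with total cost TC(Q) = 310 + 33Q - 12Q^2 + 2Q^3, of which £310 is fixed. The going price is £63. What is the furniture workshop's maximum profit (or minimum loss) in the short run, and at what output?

AVC = 33 - 12Q + 2Q^2; min AVC = £15 at Q = 3. Since P = £63 ≥ min AVC, the firm produces.
With MC = 33 - 24Q + 6Q^2, P = MC on the upward-sloping part at Q* = 5.
TR = 63·5 = 315. TC = 310 + 115 = 425. Profit = 315 − 425 = -£110.
Shutting down would mean losing the fixed cost of £310, so operating at a loss of £110 is better by £200.

Profit = -£110 at Q = 5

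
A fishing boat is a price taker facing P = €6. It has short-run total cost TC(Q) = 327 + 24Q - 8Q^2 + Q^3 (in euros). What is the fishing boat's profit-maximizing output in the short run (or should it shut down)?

From TC, MC = TC'(Q) = 24 - 16Q + 3Q^2 and AVC = VC/Q = 24 - 8Q + Q^2.
AVC is minimized where dAVC/dQ = -8 + 2Q = 0, at Q = 4; min AVC = 24 - 8·4 + 4^2 = €8.
P = €6 lies below min AVC = €8; no output level covers variable cost.
Shutting down limits the loss to fixed cost, €327.

Shut down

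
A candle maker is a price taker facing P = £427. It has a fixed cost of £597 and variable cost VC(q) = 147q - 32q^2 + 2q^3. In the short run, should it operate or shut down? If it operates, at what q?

Strip out fixed cost: VC = 147q - 32q^2 + 2q^3. Then AVC = 147 - 32q + 2q^2 and MC = 147 - 64q + 6q^2.
The AVC parabola has its vertex at q = 32/4 = 8, where AVC = 147 - 32·8 + 2·8^2 = £19.
P = £427 exceeds min AVC = £19, so the firm stays open.
Set P = MC: 427 = 147 - 64q + 6q^2 → -280 - 64q + 6q^2 = 0. The roots are q = -10/3 and q = 14; the profit-maximizing output is on the rising part of MC, so q* = 14.
Check: AVC at q = 14 is £91 ≤ P, so revenue covers variable cost.
Profit = P·q − TC = 427·14 − 1871 = £4107.

Produce at q = 14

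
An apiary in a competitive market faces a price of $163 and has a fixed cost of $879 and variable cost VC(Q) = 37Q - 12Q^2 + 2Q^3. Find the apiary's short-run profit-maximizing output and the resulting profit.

Profit = -$95 at Q = 7

AVC = 37 - 12Q + 2Q^2; min AVC = $19 at Q = 3. Since P = $163 ≥ min AVC, the firm produces.
With MC = 37 - 24Q + 6Q^2, P = MC on the upward-sloping part at Q* = 7.
TR = 163·7 = 1141. TC = 879 + 357 = 1236. Profit = 1141 − 1236 = -$95.
By producing, the firm covers all variable cost plus $784 of fixed cost; shutting down would lose the full $879.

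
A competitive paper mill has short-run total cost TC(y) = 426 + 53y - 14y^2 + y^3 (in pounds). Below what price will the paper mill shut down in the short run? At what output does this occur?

The firm shuts down when price falls below the minimum of average variable cost. AVC = VC/y = 53 - 14y + y^2.
At the minimum of AVC, MC = AVC. MC = 53 - 28y + 3y^2; setting MC = AVC gives 2y^2 - 14y = 0, so y = 7. min AVC = 4.
For P < £4 the firm produces nothing.

£4 per unit, at y = 7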